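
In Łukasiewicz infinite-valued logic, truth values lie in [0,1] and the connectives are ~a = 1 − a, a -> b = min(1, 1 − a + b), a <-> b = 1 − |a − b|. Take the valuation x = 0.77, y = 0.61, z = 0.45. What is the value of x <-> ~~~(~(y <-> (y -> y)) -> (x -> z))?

y -> y = min(1, 1 − 0.61 + 0.61) = min(1, 1.00) = 1.00
y <-> (y -> y) = 1 − |0.61 − 1.00| = 1 − 0.39 = 0.61
~(y <-> (y -> y)) = 1 − 0.61 = 0.39
x -> z = min(1, 1 − 0.77 + 0.45) = min(1, 0.68) = 0.68
~(y <-> (y -> y)) -> (x -> z) = min(1, 1 − 0.39 + 0.68) = min(1, 1.29) = 1.00
~(~(y <-> (y -> y)) -> (x -> z)) = 1 − 1.00 = 0.00
~~(~(y <-> (y -> y)) -> (x -> z)) = 1 − 0.00 = 1.00
~~~(~(y <-> (y -> y)) -> (x -> z)) = 1 − 1.00 = 0.00
x <-> ~~~(~(y <-> (y -> y)) -> (x -> z)) = 1 − |0.77 − 0.00| = 1 − 0.77 = 0.23

0.23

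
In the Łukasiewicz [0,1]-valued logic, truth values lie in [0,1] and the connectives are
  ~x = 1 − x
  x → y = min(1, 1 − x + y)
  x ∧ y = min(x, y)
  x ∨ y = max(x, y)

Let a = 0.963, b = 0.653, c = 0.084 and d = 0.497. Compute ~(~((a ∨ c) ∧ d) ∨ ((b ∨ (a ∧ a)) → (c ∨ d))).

0.466

a ∨ c = max(0.963, 0.084) = 0.963
(a ∨ c) ∧ d = min(0.963, 0.497) = 0.497
~((a ∨ c) ∧ d) = 1 − 0.497 = 0.503
a ∧ a = min(0.963, 0.963) = 0.963
b ∨ (a ∧ a) = max(0.653, 0.963) = 0.963
c ∨ d = max(0.084, 0.497) = 0.497
(b ∨ (a ∧ a)) → (c ∨ d) = min(1, 1 − 0.963 + 0.497) = min(1, 0.534) = 0.534
~((a ∨ c) ∧ d) ∨ ((b ∨ (a ∧ a)) → (c ∨ d)) = max(0.503, 0.534) = 0.534
~(~((a ∨ c) ∧ d) ∨ ((b ∨ (a ∧ a)) → (c ∨ d))) = 1 − 0.534 = 0.466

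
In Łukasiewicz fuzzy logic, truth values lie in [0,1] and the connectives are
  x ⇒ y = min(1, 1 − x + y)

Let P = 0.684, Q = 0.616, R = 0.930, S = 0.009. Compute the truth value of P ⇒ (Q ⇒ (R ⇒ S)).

0.779

R ⇒ S = min(1, 1 − 0.930 + 0.009) = min(1, 0.079) = 0.079
Q ⇒ (R ⇒ S) = min(1, 1 − 0.616 + 0.079) = min(1, 0.463) = 0.463
P ⇒ (Q ⇒ (R ⇒ S)) = min(1, 1 − 0.684 + 0.463) = min(1, 0.779) = 0.779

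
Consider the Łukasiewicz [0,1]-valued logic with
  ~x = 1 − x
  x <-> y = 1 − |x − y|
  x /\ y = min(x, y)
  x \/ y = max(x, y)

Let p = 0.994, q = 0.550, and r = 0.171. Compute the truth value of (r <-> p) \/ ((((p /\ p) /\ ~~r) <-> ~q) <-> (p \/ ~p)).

0.727

r <-> p = 1 − |0.171 − 0.994| = 1 − 0.823 = 0.177
p /\ p = min(0.994, 0.994) = 0.994
~r = 1 − 0.171 = 0.829
~~r = 1 − 0.829 = 0.171
(p /\ p) /\ ~~r = min(0.994, 0.171) = 0.171
~q = 1 − 0.550 = 0.450
((p /\ p) /\ ~~r) <-> ~q = 1 − |0.171 − 0.450| = 1 − 0.279 = 0.721
~p = 1 − 0.994 = 0.006
p \/ ~p = max(0.994, 0.006) = 0.994
(((p /\ p) /\ ~~r) <-> ~q) <-> (p \/ ~p) = 1 − |0.721 − 0.994| = 1 − 0.273 = 0.727
(r <-> p) \/ ((((p /\ p) /\ ~~r) <-> ~q) <-> (p \/ ~p)) = max(0.177, 0.727) = 0.727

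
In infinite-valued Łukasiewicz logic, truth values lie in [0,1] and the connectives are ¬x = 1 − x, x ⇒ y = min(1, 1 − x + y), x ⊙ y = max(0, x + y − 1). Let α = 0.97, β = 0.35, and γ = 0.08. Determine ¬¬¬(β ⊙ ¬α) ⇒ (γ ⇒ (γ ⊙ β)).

0.92

¬α = 1 − 0.97 = 0.03
β ⊙ ¬α = max(0, 0.35 + 0.03 − 1) = max(0, -0.62) = 0.00
¬(β ⊙ ¬α) = 1 − 0.00 = 1.00
¬¬(β ⊙ ¬α) = 1 − 1.00 = 0.00
¬¬¬(β ⊙ ¬α) = 1 − 0.00 = 1.00
γ ⊙ β = max(0, 0.08 + 0.35 − 1) = max(0, -0.57) = 0.00
γ ⇒ (γ ⊙ β) = min(1, 1 − 0.08 + 0.00) = min(1, 0.92) = 0.92
¬¬¬(β ⊙ ¬α) ⇒ (γ ⇒ (γ ⊙ β)) = min(1, 1 − 1.00 + 0.92) = min(1, 0.92) = 0.92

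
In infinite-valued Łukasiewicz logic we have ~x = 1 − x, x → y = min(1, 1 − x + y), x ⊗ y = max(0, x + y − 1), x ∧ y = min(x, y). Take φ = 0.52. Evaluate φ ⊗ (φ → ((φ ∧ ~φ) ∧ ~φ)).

0.48

~φ = 1 − 0.52 = 0.48
φ ∧ ~φ = min(0.52, 0.48) = 0.48
(φ ∧ ~φ) ∧ ~φ = min(0.48, 0.48) = 0.48
φ → ((φ ∧ ~φ) ∧ ~φ) = min(1, 1 − 0.52 + 0.48) = min(1, 0.96) = 0.96
φ ⊗ (φ → ((φ ∧ ~φ) ∧ ~φ)) = max(0, 0.52 + 0.96 − 1) = max(0, 0.48) = 0.48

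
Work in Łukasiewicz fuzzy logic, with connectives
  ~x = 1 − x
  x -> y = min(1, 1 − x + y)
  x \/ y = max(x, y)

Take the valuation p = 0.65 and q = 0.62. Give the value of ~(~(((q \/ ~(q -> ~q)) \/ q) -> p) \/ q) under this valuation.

0.38

~q = 1 − 0.62 = 0.38
q -> ~q = min(1, 1 − 0.62 + 0.38) = min(1, 0.76) = 0.76
~(q -> ~q) = 1 − 0.76 = 0.24
q \/ ~(q -> ~q) = max(0.62, 0.24) = 0.62
(q \/ ~(q -> ~q)) \/ q = max(0.62, 0.62) = 0.62
((q \/ ~(q -> ~q)) \/ q) -> p = min(1, 1 − 0.62 + 0.65) = min(1, 1.03) = 1.00
~(((q \/ ~(q -> ~q)) \/ q) -> p) = 1 − 1.00 = 0.00
~(((q \/ ~(q -> ~q)) \/ q) -> p) \/ q = max(0.00, 0.62) = 0.62
~(~(((q \/ ~(q -> ~q)) \/ q) -> p) \/ q) = 1 − 0.62 = 0.38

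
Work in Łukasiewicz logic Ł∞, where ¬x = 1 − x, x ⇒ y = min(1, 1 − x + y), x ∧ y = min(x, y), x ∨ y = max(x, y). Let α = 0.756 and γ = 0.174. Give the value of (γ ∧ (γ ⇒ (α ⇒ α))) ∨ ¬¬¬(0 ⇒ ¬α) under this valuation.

0.174

α ⇒ α = min(1, 1 − 0.756 + 0.756) = min(1, 1.000) = 1.000
γ ⇒ (α ⇒ α) = min(1, 1 − 0.174 + 1.000) = min(1, 1.826) = 1.000
γ ∧ (γ ⇒ (α ⇒ α)) = min(0.174, 1.000) = 0.174
¬α = 1 − 0.756 = 0.244
0 ⇒ ¬α = min(1, 1 − 0.000 + 0.244) = min(1, 1.244) = 1.000
¬(0 ⇒ ¬α) = 1 − 1.000 = 0.000
¬¬(0 ⇒ ¬α) = 1 − 0.000 = 1.000
¬¬¬(0 ⇒ ¬α) = 1 − 1.000 = 0.000
(γ ∧ (γ ⇒ (α ⇒ α))) ∨ ¬¬¬(0 ⇒ ¬α) = max(0.174, 0.000) = 0.174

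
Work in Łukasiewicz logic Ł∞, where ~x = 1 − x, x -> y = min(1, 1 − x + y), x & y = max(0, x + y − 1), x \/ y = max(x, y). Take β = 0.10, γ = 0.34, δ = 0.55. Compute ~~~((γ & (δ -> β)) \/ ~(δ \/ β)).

0.55

δ -> β = min(1, 1 − 0.55 + 0.10) = min(1, 0.55) = 0.55
γ & (δ -> β) = max(0, 0.34 + 0.55 − 1) = max(0, -0.11) = 0.00
δ \/ β = max(0.55, 0.10) = 0.55
~(δ \/ β) = 1 − 0.55 = 0.45
(γ & (δ -> β)) \/ ~(δ \/ β) = max(0.00, 0.45) = 0.45
~((γ & (δ -> β)) \/ ~(δ \/ β)) = 1 − 0.45 = 0.55
~~((γ & (δ -> β)) \/ ~(δ \/ β)) = 1 − 0.55 = 0.45
~~~((γ & (δ -> β)) \/ ~(δ \/ β)) = 1 − 0.45 = 0.55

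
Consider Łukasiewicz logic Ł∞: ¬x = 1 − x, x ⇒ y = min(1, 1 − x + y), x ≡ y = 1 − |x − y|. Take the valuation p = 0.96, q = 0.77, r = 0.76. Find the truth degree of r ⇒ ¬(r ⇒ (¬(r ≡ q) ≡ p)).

r ≡ q = 1 − |0.76 − 0.77| = 1 − 0.01 = 0.99
¬(r ≡ q) = 1 − 0.99 = 0.01
¬(r ≡ q) ≡ p = 1 − |0.01 − 0.96| = 1 − 0.95 = 0.05
r ⇒ (¬(r ≡ q) ≡ p) = min(1, 1 − 0.76 + 0.05) = min(1, 0.29) = 0.29
¬(r ⇒ (¬(r ≡ q) ≡ p)) = 1 − 0.29 = 0.71
r ⇒ ¬(r ⇒ (¬(r ≡ q) ≡ p)) = min(1, 1 − 0.76 + 0.71) = min(1, 0.95) = 0.95

0.95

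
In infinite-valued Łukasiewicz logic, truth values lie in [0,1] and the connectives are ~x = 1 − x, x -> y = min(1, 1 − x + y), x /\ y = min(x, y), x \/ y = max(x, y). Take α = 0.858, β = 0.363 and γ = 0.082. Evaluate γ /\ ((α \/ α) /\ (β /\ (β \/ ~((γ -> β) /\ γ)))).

0.082

α \/ α = max(0.858, 0.858) = 0.858
γ -> β = min(1, 1 − 0.082 + 0.363) = min(1, 1.281) = 1.000
(γ -> β) /\ γ = min(1.000, 0.082) = 0.082
~((γ -> β) /\ γ) = 1 − 0.082 = 0.918
β \/ ~((γ -> β) /\ γ) = max(0.363, 0.918) = 0.918
β /\ (β \/ ~((γ -> β) /\ γ)) = min(0.363, 0.918) = 0.363
(α \/ α) /\ (β /\ (β \/ ~((γ -> β) /\ γ))) = min(0.858, 0.363) = 0.363
γ /\ ((α \/ α) /\ (β /\ (β \/ ~((γ -> β) /\ γ)))) = min(0.082, 0.363) = 0.082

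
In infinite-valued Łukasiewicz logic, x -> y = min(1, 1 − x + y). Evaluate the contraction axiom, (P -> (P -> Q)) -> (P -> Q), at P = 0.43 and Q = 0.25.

P -> Q = min(1, 1 − 0.43 + 0.25) = min(1, 0.82) = 0.82
P -> (P -> Q) = min(1, 1 − 0.43 + 0.82) = min(1, 1.39) = 1.00
(P -> (P -> Q)) -> (P -> Q) = min(1, 1 − 1.00 + 0.82) = min(1, 0.82) = 0.82
(The value 0.82 < 1 shows this instance is not satisfied; fails in Ł∞ (the t-norm is not idempotent).)

0.82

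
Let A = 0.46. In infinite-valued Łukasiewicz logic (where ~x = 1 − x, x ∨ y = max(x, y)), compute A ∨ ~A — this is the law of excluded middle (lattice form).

~A = 1 − 0.46 = 0.54
A ∨ ~A = max(0.46, 0.54) = 0.54
(The value 0.54 < 1 shows this instance is not satisfied; not a Ł∞-tautology — its value is max(a, 1−a).)

0.54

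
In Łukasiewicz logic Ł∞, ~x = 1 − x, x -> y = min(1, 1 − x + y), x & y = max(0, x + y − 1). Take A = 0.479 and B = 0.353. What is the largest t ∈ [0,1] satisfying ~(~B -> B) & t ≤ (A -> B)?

~B = 1 − 0.353 = 0.647
~B -> B = min(1, 1 − 0.647 + 0.353) = min(1, 0.706) = 0.706
~(~B -> B) = 1 − 0.706 = 0.294
So the left factor is ~(~B -> B) = 0.294.
A -> B = min(1, 1 − 0.479 + 0.353) = min(1, 0.874) = 0.874
So the right-hand bound is A -> B = 0.874.
The residuum of the Łukasiewicz t-norm gives the supremum: min(1, 1 − 0.294 + 0.874).
1 − 0.294 + 0.874 = 1.580, so t = min(1, 1.580) = 1.000.
Check: 0.294 & 1.000 = max(0, 0.294) = 0.294 ≤ 0.874.

1.000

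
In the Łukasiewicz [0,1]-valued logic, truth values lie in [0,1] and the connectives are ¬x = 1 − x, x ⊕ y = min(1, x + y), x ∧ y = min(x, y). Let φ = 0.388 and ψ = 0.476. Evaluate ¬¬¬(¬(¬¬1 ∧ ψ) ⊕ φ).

¬1 = 1 − 1.000 = 0.000
¬¬1 = 1 − 0.000 = 1.000
¬¬1 ∧ ψ = min(1.000, 0.476) = 0.476
¬(¬¬1 ∧ ψ) = 1 − 0.476 = 0.524
¬(¬¬1 ∧ ψ) ⊕ φ = min(1, 0.524 + 0.388) = min(1, 0.912) = 0.912
¬(¬(¬¬1 ∧ ψ) ⊕ φ) = 1 − 0.912 = 0.088
¬¬(¬(¬¬1 ∧ ψ) ⊕ φ) = 1 − 0.088 = 0.912
¬¬¬(¬(¬¬1 ∧ ψ) ⊕ φ) = 1 − 0.912 = 0.088

0.088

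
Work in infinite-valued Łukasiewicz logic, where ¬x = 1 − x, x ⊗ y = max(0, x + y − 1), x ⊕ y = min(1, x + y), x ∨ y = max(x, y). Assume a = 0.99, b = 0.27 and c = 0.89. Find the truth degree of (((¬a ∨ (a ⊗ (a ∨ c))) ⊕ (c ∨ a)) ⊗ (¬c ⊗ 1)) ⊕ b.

0.38

¬a = 1 − 0.99 = 0.01
a ∨ c = max(0.99, 0.89) = 0.99
a ⊗ (a ∨ c) = max(0, 0.99 + 0.99 − 1) = max(0, 0.98) = 0.98
¬a ∨ (a ⊗ (a ∨ c)) = max(0.01, 0.98) = 0.98
c ∨ a = max(0.89, 0.99) = 0.99
(¬a ∨ (a ⊗ (a ∨ c))) ⊕ (c ∨ a) = min(1, 0.98 + 0.99) = min(1, 1.97) = 1.00
¬c = 1 − 0.89 = 0.11
¬c ⊗ 1 = max(0, 0.11 + 1.00 − 1) = max(0, 0.11) = 0.11
((¬a ∨ (a ⊗ (a ∨ c))) ⊕ (c ∨ a)) ⊗ (¬c ⊗ 1) = max(0, 1.00 + 0.11 − 1) = max(0, 0.11) = 0.11
(((¬a ∨ (a ⊗ (a ∨ c))) ⊕ (c ∨ a)) ⊗ (¬c ⊗ 1)) ⊕ b = min(1, 0.11 + 0.27) = min(1, 0.38) = 0.38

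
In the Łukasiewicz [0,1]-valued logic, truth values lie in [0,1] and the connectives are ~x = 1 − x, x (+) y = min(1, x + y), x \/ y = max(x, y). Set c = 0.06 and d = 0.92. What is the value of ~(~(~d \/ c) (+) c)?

~d = 1 − 0.92 = 0.08
~d \/ c = max(0.08, 0.06) = 0.08
~(~d \/ c) = 1 − 0.08 = 0.92
~(~d \/ c) (+) c = min(1, 0.92 + 0.06) = min(1, 0.98) = 0.98
~(~(~d \/ c) (+) c) = 1 − 0.98 = 0.02

0.02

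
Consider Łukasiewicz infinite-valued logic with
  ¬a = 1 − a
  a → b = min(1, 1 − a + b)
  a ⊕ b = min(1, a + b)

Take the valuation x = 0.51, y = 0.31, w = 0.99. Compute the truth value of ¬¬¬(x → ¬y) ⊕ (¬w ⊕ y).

¬y = 1 − 0.31 = 0.69
x → ¬y = min(1, 1 − 0.51 + 0.69) = min(1, 1.18) = 1.00
¬(x → ¬y) = 1 − 1.00 = 0.00
¬¬(x → ¬y) = 1 − 0.00 = 1.00
¬¬¬(x → ¬y) = 1 − 1.00 = 0.00
¬w = 1 − 0.99 = 0.01
¬w ⊕ y = min(1, 0.01 + 0.31) = min(1, 0.32) = 0.32
¬¬¬(x → ¬y) ⊕ (¬w ⊕ y) = min(1, 0.00 + 0.32) = min(1, 0.32) = 0.32

0.32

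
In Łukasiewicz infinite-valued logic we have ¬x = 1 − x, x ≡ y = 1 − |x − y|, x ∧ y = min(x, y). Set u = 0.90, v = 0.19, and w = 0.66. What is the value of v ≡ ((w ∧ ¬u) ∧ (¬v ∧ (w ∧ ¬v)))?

¬u = 1 − 0.90 = 0.10
w ∧ ¬u = min(0.66, 0.10) = 0.10
¬v = 1 − 0.19 = 0.81
w ∧ ¬v = min(0.66, 0.81) = 0.66
¬v ∧ (w ∧ ¬v) = min(0.81, 0.66) = 0.66
(w ∧ ¬u) ∧ (¬v ∧ (w ∧ ¬v)) = min(0.10, 0.66) = 0.10
v ≡ ((w ∧ ¬u) ∧ (¬v ∧ (w ∧ ¬v))) = 1 − |0.19 − 0.10| = 1 − 0.09 = 0.91

0.91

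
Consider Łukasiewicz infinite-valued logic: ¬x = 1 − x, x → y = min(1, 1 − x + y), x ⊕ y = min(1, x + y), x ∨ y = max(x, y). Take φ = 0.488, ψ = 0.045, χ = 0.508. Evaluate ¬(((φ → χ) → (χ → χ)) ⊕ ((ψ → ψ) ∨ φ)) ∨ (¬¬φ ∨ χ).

0.508

φ → χ = min(1, 1 − 0.488 + 0.508) = min(1, 1.020) = 1.000
χ → χ = min(1, 1 − 0.508 + 0.508) = min(1, 1.000) = 1.000
(φ → χ) → (χ → χ) = min(1, 1 − 1.000 + 1.000) = min(1, 1.000) = 1.000
ψ → ψ = min(1, 1 − 0.045 + 0.045) = min(1, 1.000) = 1.000
(ψ → ψ) ∨ φ = max(1.000, 0.488) = 1.000
((φ → χ) → (χ → χ)) ⊕ ((ψ → ψ) ∨ φ) = min(1, 1.000 + 1.000) = min(1, 2.000) = 1.000
¬(((φ → χ) → (χ → χ)) ⊕ ((ψ → ψ) ∨ φ)) = 1 − 1.000 = 0.000
¬φ = 1 − 0.488 = 0.512
¬¬φ = 1 − 0.512 = 0.488
¬¬φ ∨ χ = max(0.488, 0.508) = 0.508
¬(((φ → χ) → (χ → χ)) ⊕ ((ψ → ψ) ∨ φ)) ∨ (¬¬φ ∨ χ) = max(0.000, 0.508) = 0.508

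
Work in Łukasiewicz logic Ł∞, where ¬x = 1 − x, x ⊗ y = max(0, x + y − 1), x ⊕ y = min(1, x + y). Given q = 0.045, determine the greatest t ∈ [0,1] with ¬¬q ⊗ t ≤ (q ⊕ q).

1.000

¬q = 1 − 0.045 = 0.955
¬¬q = 1 − 0.955 = 0.045
So the left factor is ¬¬q = 0.045.
q ⊕ q = min(1, 0.045 + 0.045) = min(1, 0.090) = 0.090
So the right-hand bound is q ⊕ q = 0.090.
The residuum of the Łukasiewicz t-norm gives the supremum: min(1, 1 − 0.045 + 0.090).
1 − 0.045 + 0.090 = 1.045, so t = min(1, 1.045) = 1.000.
Check: 0.045 ⊗ 1.000 = max(0, 0.045) = 0.045 ≤ 0.090.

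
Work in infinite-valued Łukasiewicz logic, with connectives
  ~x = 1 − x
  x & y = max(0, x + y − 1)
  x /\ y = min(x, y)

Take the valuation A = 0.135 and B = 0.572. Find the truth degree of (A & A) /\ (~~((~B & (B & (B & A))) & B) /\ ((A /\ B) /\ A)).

0.000

A & A = max(0, 0.135 + 0.135 − 1) = max(0, -0.730) = 0.000
~B = 1 − 0.572 = 0.428
B & A = max(0, 0.572 + 0.135 − 1) = max(0, -0.293) = 0.000
B & (B & A) = max(0, 0.572 + 0.000 − 1) = max(0, -0.428) = 0.000
~B & (B & (B & A)) = max(0, 0.428 + 0.000 − 1) = max(0, -0.572) = 0.000
(~B & (B & (B & A))) & B = max(0, 0.000 + 0.572 − 1) = max(0, -0.428) = 0.000
~((~B & (B & (B & A))) & B) = 1 − 0.000 = 1.000
~~((~B & (B & (B & A))) & B) = 1 − 1.000 = 0.000
A /\ B = min(0.135, 0.572) = 0.135
(A /\ B) /\ A = min(0.135, 0.135) = 0.135
~~((~B & (B & (B & A))) & B) /\ ((A /\ B) /\ A) = min(0.000, 0.135) = 0.000
(A & A) /\ (~~((~B & (B & (B & A))) & B) /\ ((A /\ B) /\ A)) = min(0.000, 0.000) = 0.000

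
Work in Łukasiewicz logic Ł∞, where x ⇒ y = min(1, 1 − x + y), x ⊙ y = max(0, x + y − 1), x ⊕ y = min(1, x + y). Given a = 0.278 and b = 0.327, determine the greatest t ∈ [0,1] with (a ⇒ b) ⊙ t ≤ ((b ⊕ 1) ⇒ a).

a ⇒ b = min(1, 1 − 0.278 + 0.327) = min(1, 1.049) = 1.000
So the left factor is a ⇒ b = 1.000.
b ⊕ 1 = min(1, 0.327 + 1.000) = min(1, 1.327) = 1.000
(b ⊕ 1) ⇒ a = min(1, 1 − 1.000 + 0.278) = min(1, 0.278) = 0.278
So the right-hand bound is (b ⊕ 1) ⇒ a = 0.278.
The residuum of the Łukasiewicz t-norm gives the supremum: min(1, 1 − 1.000 + 0.278).
1 − 1.000 + 0.278 = 0.278, so t = min(1, 0.278) = 0.278.
Check: 1.000 ⊙ 0.278 = max(0, 0.278) = 0.278 ≤ 0.278.

0.278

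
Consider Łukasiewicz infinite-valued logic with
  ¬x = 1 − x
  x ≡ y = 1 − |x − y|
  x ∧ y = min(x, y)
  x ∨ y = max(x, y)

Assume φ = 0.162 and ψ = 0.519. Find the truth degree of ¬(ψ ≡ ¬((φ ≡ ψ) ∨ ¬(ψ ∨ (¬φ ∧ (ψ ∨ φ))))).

0.162

φ ≡ ψ = 1 − |0.162 − 0.519| = 1 − 0.357 = 0.643
¬φ = 1 − 0.162 = 0.838
ψ ∨ φ = max(0.519, 0.162) = 0.519
¬φ ∧ (ψ ∨ φ) = min(0.838, 0.519) = 0.519
ψ ∨ (¬φ ∧ (ψ ∨ φ)) = max(0.519, 0.519) = 0.519
¬(ψ ∨ (¬φ ∧ (ψ ∨ φ))) = 1 − 0.519 = 0.481
(φ ≡ ψ) ∨ ¬(ψ ∨ (¬φ ∧ (ψ ∨ φ))) = max(0.643, 0.481) = 0.643
¬((φ ≡ ψ) ∨ ¬(ψ ∨ (¬φ ∧ (ψ ∨ φ)))) = 1 − 0.643 = 0.357
ψ ≡ ¬((φ ≡ ψ) ∨ ¬(ψ ∨ (¬φ ∧ (ψ ∨ φ)))) = 1 − |0.519 − 0.357| = 1 − 0.162 = 0.838
¬(ψ ≡ ¬((φ ≡ ψ) ∨ ¬(ψ ∨ (¬φ ∧ (ψ ∨ φ))))) = 1 − 0.838 = 0.162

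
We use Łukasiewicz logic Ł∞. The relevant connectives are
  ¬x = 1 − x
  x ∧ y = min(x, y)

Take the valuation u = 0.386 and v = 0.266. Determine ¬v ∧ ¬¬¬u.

¬v = 1 − 0.266 = 0.734
¬u = 1 − 0.386 = 0.614
¬¬u = 1 − 0.614 = 0.386
¬¬¬u = 1 − 0.386 = 0.614
¬v ∧ ¬¬¬u = min(0.734, 0.614) = 0.614

0.614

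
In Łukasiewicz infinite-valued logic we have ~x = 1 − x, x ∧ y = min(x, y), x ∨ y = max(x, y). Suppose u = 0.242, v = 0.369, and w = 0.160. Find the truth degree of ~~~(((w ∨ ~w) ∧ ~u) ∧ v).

0.631

~w = 1 − 0.160 = 0.840
w ∨ ~w = max(0.160, 0.840) = 0.840
~u = 1 − 0.242 = 0.758
(w ∨ ~w) ∧ ~u = min(0.840, 0.758) = 0.758
((w ∨ ~w) ∧ ~u) ∧ v = min(0.758, 0.369) = 0.369
~(((w ∨ ~w) ∧ ~u) ∧ v) = 1 − 0.369 = 0.631
~~(((w ∨ ~w) ∧ ~u) ∧ v) = 1 − 0.631 = 0.369
~~~(((w ∨ ~w) ∧ ~u) ∧ v) = 1 − 0.369 = 0.631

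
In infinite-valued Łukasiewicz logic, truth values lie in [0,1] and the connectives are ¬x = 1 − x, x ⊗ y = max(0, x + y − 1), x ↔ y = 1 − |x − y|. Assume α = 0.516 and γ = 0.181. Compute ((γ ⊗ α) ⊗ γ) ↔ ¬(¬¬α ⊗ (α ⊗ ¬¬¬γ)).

γ ⊗ α = max(0, 0.181 + 0.516 − 1) = max(0, -0.303) = 0.000
(γ ⊗ α) ⊗ γ = max(0, 0.000 + 0.181 − 1) = max(0, -0.819) = 0.000
¬α = 1 − 0.516 = 0.484
¬¬α = 1 − 0.484 = 0.516
¬γ = 1 − 0.181 = 0.819
¬¬γ = 1 − 0.819 = 0.181
¬¬¬γ = 1 − 0.181 = 0.819
α ⊗ ¬¬¬γ = max(0, 0.516 + 0.819 − 1) = max(0, 0.335) = 0.335
¬¬α ⊗ (α ⊗ ¬¬¬γ) = max(0, 0.516 + 0.335 − 1) = max(0, -0.149) = 0.000
¬(¬¬α ⊗ (α ⊗ ¬¬¬γ)) = 1 − 0.000 = 1.000
((γ ⊗ α) ⊗ γ) ↔ ¬(¬¬α ⊗ (α ⊗ ¬¬¬γ)) = 1 − |0.000 − 1.000| = 1 − 1.000 = 0.000

0.000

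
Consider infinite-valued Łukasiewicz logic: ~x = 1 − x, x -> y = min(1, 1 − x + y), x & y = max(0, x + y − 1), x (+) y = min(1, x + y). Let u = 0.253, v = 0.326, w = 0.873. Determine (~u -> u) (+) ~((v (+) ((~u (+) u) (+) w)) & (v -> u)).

~u = 1 − 0.253 = 0.747
~u -> u = min(1, 1 − 0.747 + 0.253) = min(1, 0.506) = 0.506
~u (+) u = min(1, 0.747 + 0.253) = min(1, 1.000) = 1.000
(~u (+) u) (+) w = min(1, 1.000 + 0.873) = min(1, 1.873) = 1.000
v (+) ((~u (+) u) (+) w) = min(1, 0.326 + 1.000) = min(1, 1.326) = 1.000
v -> u = min(1, 1 − 0.326 + 0.253) = min(1, 0.927) = 0.927
(v (+) ((~u (+) u) (+) w)) & (v -> u) = max(0, 1.000 + 0.927 − 1) = max(0, 0.927) = 0.927
~((v (+) ((~u (+) u) (+) w)) & (v -> u)) = 1 − 0.927 = 0.073
(~u -> u) (+) ~((v (+) ((~u (+) u) (+) w)) & (v -> u)) = min(1, 0.506 + 0.073) = min(1, 0.579) = 0.579

0.579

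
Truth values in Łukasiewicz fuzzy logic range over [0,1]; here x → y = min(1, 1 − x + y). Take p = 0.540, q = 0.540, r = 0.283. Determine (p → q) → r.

0.283

p → q = min(1, 1 − 0.540 + 0.540) = min(1, 1.000) = 1.000
(p → q) → r = min(1, 1 − 1.000 + 0.283) = min(1, 0.283) = 0.283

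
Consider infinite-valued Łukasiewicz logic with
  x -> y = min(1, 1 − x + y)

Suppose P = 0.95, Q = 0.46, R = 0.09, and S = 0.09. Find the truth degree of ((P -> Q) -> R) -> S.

0.51

P -> Q = min(1, 1 − 0.95 + 0.46) = min(1, 0.51) = 0.51
(P -> Q) -> R = min(1, 1 − 0.51 + 0.09) = min(1, 0.58) = 0.58
((P -> Q) -> R) -> S = min(1, 1 − 0.58 + 0.09) = min(1, 0.51) = 0.51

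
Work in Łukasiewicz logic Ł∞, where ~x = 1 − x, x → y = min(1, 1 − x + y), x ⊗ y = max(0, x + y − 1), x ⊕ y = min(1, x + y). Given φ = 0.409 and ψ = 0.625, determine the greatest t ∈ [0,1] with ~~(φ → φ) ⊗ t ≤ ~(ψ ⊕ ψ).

0.000

φ → φ = min(1, 1 − 0.409 + 0.409) = min(1, 1.000) = 1.000
~(φ → φ) = 1 − 1.000 = 0.000
~~(φ → φ) = 1 − 0.000 = 1.000
So the left factor is ~~(φ → φ) = 1.000.
ψ ⊕ ψ = min(1, 0.625 + 0.625) = min(1, 1.250) = 1.000
~(ψ ⊕ ψ) = 1 − 1.000 = 0.000
So the right-hand bound is ~(ψ ⊕ ψ) = 0.000.
The residuum of the Łukasiewicz t-norm gives the supremum: min(1, 1 − 1.000 + 0.000).
1 − 1.000 + 0.000 = 0.000, so t = min(1, 0.000) = 0.000.
Check: 1.000 ⊗ 0.000 = max(0, 0.000) = 0.000 ≤ 0.000.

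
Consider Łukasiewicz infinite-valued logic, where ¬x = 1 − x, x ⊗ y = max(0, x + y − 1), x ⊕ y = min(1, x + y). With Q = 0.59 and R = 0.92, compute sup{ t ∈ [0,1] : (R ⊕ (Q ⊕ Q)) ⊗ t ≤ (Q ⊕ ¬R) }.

0.67

Q ⊕ Q = min(1, 0.59 + 0.59) = min(1, 1.18) = 1.00
R ⊕ (Q ⊕ Q) = min(1, 0.92 + 1.00) = min(1, 1.92) = 1.00
So the left factor is R ⊕ (Q ⊕ Q) = 1.00.
¬R = 1 − 0.92 = 0.08
Q ⊕ ¬R = min(1, 0.59 + 0.08) = min(1, 0.67) = 0.67
So the right-hand bound is Q ⊕ ¬R = 0.67.
The residuum of the Łukasiewicz t-norm gives the supremum: min(1, 1 − 1.00 + 0.67).
1 − 1.00 + 0.67 = 0.67, so t = min(1, 0.67) = 0.67.
Check: 1.00 ⊗ 0.67 = max(0, 0.67) = 0.67 ≤ 0.67.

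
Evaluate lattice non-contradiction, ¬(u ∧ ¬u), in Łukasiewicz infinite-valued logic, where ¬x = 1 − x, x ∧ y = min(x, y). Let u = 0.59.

¬u = 1 − 0.59 = 0.41
u ∧ ¬u = min(0.59, 0.41) = 0.41
¬(u ∧ ¬u) = 1 − 0.41 = 0.59
(The value 0.59 < 1 shows this instance is not satisfied; not a Ł∞-tautology — its value is 1 − min(a, 1−a).)

0.59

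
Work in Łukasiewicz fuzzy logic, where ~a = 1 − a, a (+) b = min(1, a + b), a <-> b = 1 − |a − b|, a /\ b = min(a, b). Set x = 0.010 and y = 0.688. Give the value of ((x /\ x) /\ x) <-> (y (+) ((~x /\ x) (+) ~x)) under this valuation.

0.010

x /\ x = min(0.010, 0.010) = 0.010
(x /\ x) /\ x = min(0.010, 0.010) = 0.010
~x = 1 − 0.010 = 0.990
~x /\ x = min(0.990, 0.010) = 0.010
(~x /\ x) (+) ~x = min(1, 0.010 + 0.990) = min(1, 1.000) = 1.000
y (+) ((~x /\ x) (+) ~x) = min(1, 0.688 + 1.000) = min(1, 1.688) = 1.000
((x /\ x) /\ x) <-> (y (+) ((~x /\ x) (+) ~x)) = 1 − |0.010 − 1.000| = 1 − 0.990 = 0.010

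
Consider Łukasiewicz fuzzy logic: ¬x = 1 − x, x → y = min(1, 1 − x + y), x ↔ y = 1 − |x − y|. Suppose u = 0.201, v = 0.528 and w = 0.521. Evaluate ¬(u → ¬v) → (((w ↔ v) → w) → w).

1.000

¬v = 1 − 0.528 = 0.472
u → ¬v = min(1, 1 − 0.201 + 0.472) = min(1, 1.271) = 1.000
¬(u → ¬v) = 1 − 1.000 = 0.000
w ↔ v = 1 − |0.521 − 0.528| = 1 − 0.007 = 0.993
(w ↔ v) → w = min(1, 1 − 0.993 + 0.521) = min(1, 0.528) = 0.528
((w ↔ v) → w) → w = min(1, 1 − 0.528 + 0.521) = min(1, 0.993) = 0.993
¬(u → ¬v) → (((w ↔ v) → w) → w) = min(1, 1 − 0.000 + 0.993) = min(1, 1.993) = 1.000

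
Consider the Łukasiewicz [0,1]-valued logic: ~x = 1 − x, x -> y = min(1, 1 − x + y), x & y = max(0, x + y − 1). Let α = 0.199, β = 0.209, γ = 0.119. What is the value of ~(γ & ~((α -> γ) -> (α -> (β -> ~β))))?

α -> γ = min(1, 1 − 0.199 + 0.119) = min(1, 0.920) = 0.920
~β = 1 − 0.209 = 0.791
β -> ~β = min(1, 1 − 0.209 + 0.791) = min(1, 1.582) = 1.000
α -> (β -> ~β) = min(1, 1 − 0.199 + 1.000) = min(1, 1.801) = 1.000
(α -> γ) -> (α -> (β -> ~β)) = min(1, 1 − 0.920 + 1.000) = min(1, 1.080) = 1.000
~((α -> γ) -> (α -> (β -> ~β))) = 1 − 1.000 = 0.000
γ & ~((α -> γ) -> (α -> (β -> ~β))) = max(0, 0.119 + 0.000 − 1) = max(0, -0.881) = 0.000
~(γ & ~((α -> γ) -> (α -> (β -> ~β)))) = 1 − 0.000 = 1.000

1.000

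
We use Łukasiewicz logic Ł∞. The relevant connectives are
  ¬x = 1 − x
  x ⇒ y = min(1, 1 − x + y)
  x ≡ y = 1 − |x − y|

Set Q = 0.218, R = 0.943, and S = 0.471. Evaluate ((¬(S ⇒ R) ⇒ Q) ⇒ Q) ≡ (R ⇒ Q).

S ⇒ R = min(1, 1 − 0.471 + 0.943) = min(1, 1.472) = 1.000
¬(S ⇒ R) = 1 − 1.000 = 0.000
¬(S ⇒ R) ⇒ Q = min(1, 1 − 0.000 + 0.218) = min(1, 1.218) = 1.000
(¬(S ⇒ R) ⇒ Q) ⇒ Q = min(1, 1 − 1.000 + 0.218) = min(1, 0.218) = 0.218
R ⇒ Q = min(1, 1 − 0.943 + 0.218) = min(1, 0.275) = 0.275
((¬(S ⇒ R) ⇒ Q) ⇒ Q) ≡ (R ⇒ Q) = 1 − |0.218 − 0.275| = 1 − 0.057 = 0.943

0.943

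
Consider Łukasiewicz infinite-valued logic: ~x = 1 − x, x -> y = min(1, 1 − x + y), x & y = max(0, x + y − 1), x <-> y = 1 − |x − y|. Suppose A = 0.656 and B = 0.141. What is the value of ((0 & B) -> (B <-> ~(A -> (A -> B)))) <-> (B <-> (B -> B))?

0 & B = max(0, 0.000 + 0.141 − 1) = max(0, -0.859) = 0.000
A -> B = min(1, 1 − 0.656 + 0.141) = min(1, 0.485) = 0.485
A -> (A -> B) = min(1, 1 − 0.656 + 0.485) = min(1, 0.829) = 0.829
~(A -> (A -> B)) = 1 − 0.829 = 0.171
B <-> ~(A -> (A -> B)) = 1 − |0.141 − 0.171| = 1 − 0.030 = 0.970
(0 & B) -> (B <-> ~(A -> (A -> B))) = min(1, 1 − 0.000 + 0.970) = min(1, 1.970) = 1.000
B -> B = min(1, 1 − 0.141 + 0.141) = min(1, 1.000) = 1.000
B <-> (B -> B) = 1 − |0.141 − 1.000| = 1 − 0.859 = 0.141
((0 & B) -> (B <-> ~(A -> (A -> B)))) <-> (B <-> (B -> B)) = 1 − |1.000 − 0.141| = 1 − 0.859 = 0.141

0.141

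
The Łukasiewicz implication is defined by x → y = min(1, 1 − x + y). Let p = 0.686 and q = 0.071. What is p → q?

0.385

p → q = min(1, 1 − 0.686 + 0.071) = min(1, 0.385) = 0.385
For comparison, the Gödel implication (1 if x ≤ y else y) would give 0.071.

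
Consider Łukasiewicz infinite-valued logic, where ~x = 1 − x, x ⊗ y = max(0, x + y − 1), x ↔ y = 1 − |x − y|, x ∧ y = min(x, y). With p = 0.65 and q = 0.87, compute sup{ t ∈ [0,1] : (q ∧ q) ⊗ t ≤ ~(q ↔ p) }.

0.35

q ∧ q = min(0.87, 0.87) = 0.87
So the left factor is q ∧ q = 0.87.
q ↔ p = 1 − |0.87 − 0.65| = 1 − 0.22 = 0.78
~(q ↔ p) = 1 − 0.78 = 0.22
So the right-hand bound is ~(q ↔ p) = 0.22.
The residuum of the Łukasiewicz t-norm gives the supremum: min(1, 1 − 0.87 + 0.22).
1 − 0.87 + 0.22 = 0.35, so t = min(1, 0.35) = 0.35.
Check: 0.87 ⊗ 0.35 = max(0, 0.22) = 0.22 ≤ 0.22.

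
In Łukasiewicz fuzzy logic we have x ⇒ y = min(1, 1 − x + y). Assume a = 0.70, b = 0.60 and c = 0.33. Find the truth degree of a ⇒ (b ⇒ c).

1.00

b ⇒ c = min(1, 1 − 0.60 + 0.33) = min(1, 0.73) = 0.73
a ⇒ (b ⇒ c) = min(1, 1 − 0.70 + 0.73) = min(1, 1.03) = 1.00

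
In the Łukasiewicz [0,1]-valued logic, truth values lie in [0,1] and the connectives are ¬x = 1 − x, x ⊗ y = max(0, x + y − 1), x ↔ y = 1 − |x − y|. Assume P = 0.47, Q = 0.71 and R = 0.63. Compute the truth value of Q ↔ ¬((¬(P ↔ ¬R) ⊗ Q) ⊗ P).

¬R = 1 − 0.63 = 0.37
P ↔ ¬R = 1 − |0.47 − 0.37| = 1 − 0.10 = 0.90
¬(P ↔ ¬R) = 1 − 0.90 = 0.10
¬(P ↔ ¬R) ⊗ Q = max(0, 0.10 + 0.71 − 1) = max(0, -0.19) = 0.00
(¬(P ↔ ¬R) ⊗ Q) ⊗ P = max(0, 0.00 + 0.47 − 1) = max(0, -0.53) = 0.00
¬((¬(P ↔ ¬R) ⊗ Q) ⊗ P) = 1 − 0.00 = 1.00
Q ↔ ¬((¬(P ↔ ¬R) ⊗ Q) ⊗ P) = 1 − |0.71 − 1.00| = 1 − 0.29 = 0.71

0.71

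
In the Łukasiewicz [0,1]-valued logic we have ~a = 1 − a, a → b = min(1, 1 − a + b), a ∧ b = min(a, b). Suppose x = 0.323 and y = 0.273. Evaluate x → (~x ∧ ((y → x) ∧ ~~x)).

1.000

~x = 1 − 0.323 = 0.677
y → x = min(1, 1 − 0.273 + 0.323) = min(1, 1.050) = 1.000
~~x = 1 − 0.677 = 0.323
(y → x) ∧ ~~x = min(1.000, 0.323) = 0.323
~x ∧ ((y → x) ∧ ~~x) = min(0.677, 0.323) = 0.323
x → (~x ∧ ((y → x) ∧ ~~x)) = min(1, 1 − 0.323 + 0.323) = min(1, 1.000) = 1.000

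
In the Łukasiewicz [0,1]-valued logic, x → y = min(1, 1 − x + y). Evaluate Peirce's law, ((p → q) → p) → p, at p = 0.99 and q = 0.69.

p → q = min(1, 1 − 0.99 + 0.69) = min(1, 0.70) = 0.70
(p → q) → p = min(1, 1 − 0.70 + 0.99) = min(1, 1.29) = 1.00
((p → q) → p) → p = min(1, 1 − 1.00 + 0.99) = min(1, 0.99) = 0.99
(The value 0.99 < 1 shows this instance is not satisfied; not a Ł∞-tautology in general.)

0.99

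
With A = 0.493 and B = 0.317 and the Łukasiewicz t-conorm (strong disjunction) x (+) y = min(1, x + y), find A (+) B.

0.810

A (+) B = min(1, 0.493 + 0.317) = min(1, 0.810) = 0.810
For comparison, the Gödel t-conorm max(x, y) would give 0.493.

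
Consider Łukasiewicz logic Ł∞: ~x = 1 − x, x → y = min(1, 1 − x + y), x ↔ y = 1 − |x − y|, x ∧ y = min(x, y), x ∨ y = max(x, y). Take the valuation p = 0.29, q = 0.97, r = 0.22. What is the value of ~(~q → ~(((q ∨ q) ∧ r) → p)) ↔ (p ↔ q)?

0.71

~q = 1 − 0.97 = 0.03
q ∨ q = max(0.97, 0.97) = 0.97
(q ∨ q) ∧ r = min(0.97, 0.22) = 0.22
((q ∨ q) ∧ r) → p = min(1, 1 − 0.22 + 0.29) = min(1, 1.07) = 1.00
~(((q ∨ q) ∧ r) → p) = 1 − 1.00 = 0.00
~q → ~(((q ∨ q) ∧ r) → p) = min(1, 1 − 0.03 + 0.00) = min(1, 0.97) = 0.97
~(~q → ~(((q ∨ q) ∧ r) → p)) = 1 − 0.97 = 0.03
p ↔ q = 1 − |0.29 − 0.97| = 1 − 0.68 = 0.32
~(~q → ~(((q ∨ q) ∧ r) → p)) ↔ (p ↔ q) = 1 − |0.03 − 0.32| = 1 − 0.29 = 0.71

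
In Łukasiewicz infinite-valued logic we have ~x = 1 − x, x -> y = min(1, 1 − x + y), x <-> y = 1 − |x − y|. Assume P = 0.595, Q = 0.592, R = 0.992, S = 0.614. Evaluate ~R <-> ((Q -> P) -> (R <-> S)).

~R = 1 − 0.992 = 0.008
Q -> P = min(1, 1 − 0.592 + 0.595) = min(1, 1.003) = 1.000
R <-> S = 1 − |0.992 − 0.614| = 1 − 0.378 = 0.622
(Q -> P) -> (R <-> S) = min(1, 1 − 1.000 + 0.622) = min(1, 0.622) = 0.622
~R <-> ((Q -> P) -> (R <-> S)) = 1 − |0.008 − 0.622| = 1 − 0.614 = 0.386

0.386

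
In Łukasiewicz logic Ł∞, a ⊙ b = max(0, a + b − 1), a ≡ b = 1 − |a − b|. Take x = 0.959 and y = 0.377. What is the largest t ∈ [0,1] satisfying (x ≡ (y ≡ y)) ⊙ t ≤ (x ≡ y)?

y ≡ y = 1 − |0.377 − 0.377| = 1 − 0.000 = 1.000
x ≡ (y ≡ y) = 1 − |0.959 − 1.000| = 1 − 0.041 = 0.959
So the left factor is x ≡ (y ≡ y) = 0.959.
x ≡ y = 1 − |0.959 − 0.377| = 1 − 0.582 = 0.418
So the right-hand bound is x ≡ y = 0.418.
The residuum of the Łukasiewicz t-norm gives the supremum: min(1, 1 − 0.959 + 0.418).
1 − 0.959 + 0.418 = 0.459, so t = min(1, 0.459) = 0.459.
Check: 0.959 ⊙ 0.459 = max(0, 0.418) = 0.418 ≤ 0.418.

0.459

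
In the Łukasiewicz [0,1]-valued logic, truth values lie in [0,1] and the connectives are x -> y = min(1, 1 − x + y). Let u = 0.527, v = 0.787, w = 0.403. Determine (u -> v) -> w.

u -> v = min(1, 1 − 0.527 + 0.787) = min(1, 1.260) = 1.000
(u -> v) -> w = min(1, 1 − 1.000 + 0.403) = min(1, 0.403) = 0.403

0.403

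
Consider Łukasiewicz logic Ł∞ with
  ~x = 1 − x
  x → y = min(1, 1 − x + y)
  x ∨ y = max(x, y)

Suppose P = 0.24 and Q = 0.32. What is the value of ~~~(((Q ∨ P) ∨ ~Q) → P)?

Q ∨ P = max(0.32, 0.24) = 0.32
~Q = 1 − 0.32 = 0.68
(Q ∨ P) ∨ ~Q = max(0.32, 0.68) = 0.68
((Q ∨ P) ∨ ~Q) → P = min(1, 1 − 0.68 + 0.24) = min(1, 0.56) = 0.56
~(((Q ∨ P) ∨ ~Q) → P) = 1 − 0.56 = 0.44
~~(((Q ∨ P) ∨ ~Q) → P) = 1 − 0.44 = 0.56
~~~(((Q ∨ P) ∨ ~Q) → P) = 1 − 0.56 = 0.44

0.44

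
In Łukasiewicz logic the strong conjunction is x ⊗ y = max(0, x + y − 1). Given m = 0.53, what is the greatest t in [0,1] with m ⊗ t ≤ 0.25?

0.72

The residuum of the Łukasiewicz t-norm gives the supremum: min(1, 1 − 0.53 + 0.25).
1 − 0.53 + 0.25 = 0.72, so t = min(1, 0.72) = 0.72.
Check: 0.53 ⊗ 0.72 = max(0, 0.25) = 0.25 ≤ 0.25.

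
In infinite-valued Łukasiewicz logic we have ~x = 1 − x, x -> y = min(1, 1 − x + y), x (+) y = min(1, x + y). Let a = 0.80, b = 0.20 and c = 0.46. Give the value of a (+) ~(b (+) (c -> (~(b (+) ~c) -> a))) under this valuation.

~c = 1 − 0.46 = 0.54
b (+) ~c = min(1, 0.20 + 0.54) = min(1, 0.74) = 0.74
~(b (+) ~c) = 1 − 0.74 = 0.26
~(b (+) ~c) -> a = min(1, 1 − 0.26 + 0.80) = min(1, 1.54) = 1.00
c -> (~(b (+) ~c) -> a) = min(1, 1 − 0.46 + 1.00) = min(1, 1.54) = 1.00
b (+) (c -> (~(b (+) ~c) -> a)) = min(1, 0.20 + 1.00) = min(1, 1.20) = 1.00
~(b (+) (c -> (~(b (+) ~c) -> a))) = 1 − 1.00 = 0.00
a (+) ~(b (+) (c -> (~(b (+) ~c) -> a))) = min(1, 0.80 + 0.00) = min(1, 0.80) = 0.80

0.80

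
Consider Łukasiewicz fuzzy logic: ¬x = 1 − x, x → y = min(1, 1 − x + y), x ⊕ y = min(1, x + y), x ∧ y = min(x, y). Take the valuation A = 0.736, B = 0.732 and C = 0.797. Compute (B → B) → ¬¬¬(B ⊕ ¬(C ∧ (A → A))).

0.065

B → B = min(1, 1 − 0.732 + 0.732) = min(1, 1.000) = 1.000
A → A = min(1, 1 − 0.736 + 0.736) = min(1, 1.000) = 1.000
C ∧ (A → A) = min(0.797, 1.000) = 0.797
¬(C ∧ (A → A)) = 1 − 0.797 = 0.203
B ⊕ ¬(C ∧ (A → A)) = min(1, 0.732 + 0.203) = min(1, 0.935) = 0.935
¬(B ⊕ ¬(C ∧ (A → A))) = 1 − 0.935 = 0.065
¬¬(B ⊕ ¬(C ∧ (A → A))) = 1 − 0.065 = 0.935
¬¬¬(B ⊕ ¬(C ∧ (A → A))) = 1 − 0.935 = 0.065
(B → B) → ¬¬¬(B ⊕ ¬(C ∧ (A → A))) = min(1, 1 − 1.000 + 0.065) = min(1, 0.065) = 0.065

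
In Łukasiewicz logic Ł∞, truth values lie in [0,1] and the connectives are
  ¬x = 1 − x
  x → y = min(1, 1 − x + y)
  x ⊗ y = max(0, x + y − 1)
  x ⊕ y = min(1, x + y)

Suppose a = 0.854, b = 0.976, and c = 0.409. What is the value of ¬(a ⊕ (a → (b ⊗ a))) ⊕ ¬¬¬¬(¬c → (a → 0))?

b ⊗ a = max(0, 0.976 + 0.854 − 1) = max(0, 0.830) = 0.830
a → (b ⊗ a) = min(1, 1 − 0.854 + 0.830) = min(1, 0.976) = 0.976
a ⊕ (a → (b ⊗ a)) = min(1, 0.854 + 0.976) = min(1, 1.830) = 1.000
¬(a ⊕ (a → (b ⊗ a))) = 1 − 1.000 = 0.000
¬c = 1 − 0.409 = 0.591
a → 0 = min(1, 1 − 0.854 + 0.000) = min(1, 0.146) = 0.146
¬c → (a → 0) = min(1, 1 − 0.591 + 0.146) = min(1, 0.555) = 0.555
¬(¬c → (a → 0)) = 1 − 0.555 = 0.445
¬¬(¬c → (a → 0)) = 1 − 0.445 = 0.555
¬¬¬(¬c → (a → 0)) = 1 − 0.555 = 0.445
¬¬¬¬(¬c → (a → 0)) = 1 − 0.445 = 0.555
¬(a ⊕ (a → (b ⊗ a))) ⊕ ¬¬¬¬(¬c → (a → 0)) = min(1, 0.000 + 0.555) = min(1, 0.555) = 0.555

0.555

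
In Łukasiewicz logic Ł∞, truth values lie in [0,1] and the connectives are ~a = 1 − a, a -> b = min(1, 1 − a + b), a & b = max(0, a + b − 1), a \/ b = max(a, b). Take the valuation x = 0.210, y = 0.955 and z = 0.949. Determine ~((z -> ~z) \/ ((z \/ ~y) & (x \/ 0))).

~z = 1 − 0.949 = 0.051
z -> ~z = min(1, 1 − 0.949 + 0.051) = min(1, 0.102) = 0.102
~y = 1 − 0.955 = 0.045
z \/ ~y = max(0.949, 0.045) = 0.949
x \/ 0 = max(0.210, 0.000) = 0.210
(z \/ ~y) & (x \/ 0) = max(0, 0.949 + 0.210 − 1) = max(0, 0.159) = 0.159
(z -> ~z) \/ ((z \/ ~y) & (x \/ 0)) = max(0.102, 0.159) = 0.159
~((z -> ~z) \/ ((z \/ ~y) & (x \/ 0))) = 1 − 0.159 = 0.841

0.841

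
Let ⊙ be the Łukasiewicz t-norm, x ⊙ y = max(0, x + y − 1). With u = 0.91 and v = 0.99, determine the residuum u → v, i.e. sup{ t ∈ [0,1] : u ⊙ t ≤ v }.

The residuum of the Łukasiewicz t-norm gives the supremum: min(1, 1 − 0.91 + 0.99).
1 − 0.91 + 0.99 = 1.08, so t = min(1, 1.08) = 1.00.
Check: 0.91 ⊙ 1.00 = max(0, 0.91) = 0.91 ≤ 0.99.

1.00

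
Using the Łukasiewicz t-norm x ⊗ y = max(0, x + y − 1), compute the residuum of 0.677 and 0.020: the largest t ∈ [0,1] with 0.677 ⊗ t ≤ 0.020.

The residuum of the Łukasiewicz t-norm gives the supremum: min(1, 1 − 0.677 + 0.020).
1 − 0.677 + 0.020 = 0.343, so t = min(1, 0.343) = 0.343.
Check: 0.677 ⊗ 0.343 = max(0, 0.020) = 0.020 ≤ 0.020.

0.343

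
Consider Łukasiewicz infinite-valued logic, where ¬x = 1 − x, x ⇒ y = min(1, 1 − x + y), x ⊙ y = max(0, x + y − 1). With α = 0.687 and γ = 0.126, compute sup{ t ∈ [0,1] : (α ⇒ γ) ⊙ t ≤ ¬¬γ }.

α ⇒ γ = min(1, 1 − 0.687 + 0.126) = min(1, 0.439) = 0.439
So the left factor is α ⇒ γ = 0.439.
¬γ = 1 − 0.126 = 0.874
¬¬γ = 1 − 0.874 = 0.126
So the right-hand bound is ¬¬γ = 0.126.
The residuum of the Łukasiewicz t-norm gives the supremum: min(1, 1 − 0.439 + 0.126).
1 − 0.439 + 0.126 = 0.687, so t = min(1, 0.687) = 0.687.
Check: 0.439 ⊙ 0.687 = max(0, 0.126) = 0.126 ≤ 0.126.

0.687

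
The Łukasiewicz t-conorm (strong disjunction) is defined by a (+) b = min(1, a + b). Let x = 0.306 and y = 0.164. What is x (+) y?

x (+) y = min(1, 0.306 + 0.164) = min(1, 0.470) = 0.470
For comparison, the Gödel t-conorm max(a, b) would give 0.306.

0.470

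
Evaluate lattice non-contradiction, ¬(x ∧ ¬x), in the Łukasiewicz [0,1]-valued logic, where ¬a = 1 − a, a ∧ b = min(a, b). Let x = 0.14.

¬x = 1 − 0.14 = 0.86
x ∧ ¬x = min(0.14, 0.86) = 0.14
¬(x ∧ ¬x) = 1 − 0.14 = 0.86
(The value 0.86 < 1 shows this instance is not satisfied; not a Ł∞-tautology — its value is 1 − min(a, 1−a).)

0.86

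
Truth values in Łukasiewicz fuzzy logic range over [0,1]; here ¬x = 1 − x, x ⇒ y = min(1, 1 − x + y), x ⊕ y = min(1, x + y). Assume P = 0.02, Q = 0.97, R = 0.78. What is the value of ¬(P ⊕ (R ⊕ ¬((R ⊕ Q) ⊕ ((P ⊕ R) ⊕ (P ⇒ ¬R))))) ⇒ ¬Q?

R ⊕ Q = min(1, 0.78 + 0.97) = min(1, 1.75) = 1.00
P ⊕ R = min(1, 0.02 + 0.78) = min(1, 0.80) = 0.80
¬R = 1 − 0.78 = 0.22
P ⇒ ¬R = min(1, 1 − 0.02 + 0.22) = min(1, 1.20) = 1.00
(P ⊕ R) ⊕ (P ⇒ ¬R) = min(1, 0.80 + 1.00) = min(1, 1.80) = 1.00
(R ⊕ Q) ⊕ ((P ⊕ R) ⊕ (P ⇒ ¬R)) = min(1, 1.00 + 1.00) = min(1, 2.00) = 1.00
¬((R ⊕ Q) ⊕ ((P ⊕ R) ⊕ (P ⇒ ¬R))) = 1 − 1.00 = 0.00
R ⊕ ¬((R ⊕ Q) ⊕ ((P ⊕ R) ⊕ (P ⇒ ¬R))) = min(1, 0.78 + 0.00) = min(1, 0.78) = 0.78
P ⊕ (R ⊕ ¬((R ⊕ Q) ⊕ ((P ⊕ R) ⊕ (P ⇒ ¬R)))) = min(1, 0.02 + 0.78) = min(1, 0.80) = 0.80
¬(P ⊕ (R ⊕ ¬((R ⊕ Q) ⊕ ((P ⊕ R) ⊕ (P ⇒ ¬R))))) = 1 − 0.80 = 0.20
¬Q = 1 − 0.97 = 0.03
¬(P ⊕ (R ⊕ ¬((R ⊕ Q) ⊕ ((P ⊕ R) ⊕ (P ⇒ ¬R))))) ⇒ ¬Q = min(1, 1 − 0.20 + 0.03) = min(1, 0.83) = 0.83

0.83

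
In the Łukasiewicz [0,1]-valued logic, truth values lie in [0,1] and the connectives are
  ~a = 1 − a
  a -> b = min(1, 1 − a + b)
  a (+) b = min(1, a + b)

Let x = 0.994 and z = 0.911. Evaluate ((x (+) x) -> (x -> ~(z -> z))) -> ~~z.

1.000

x (+) x = min(1, 0.994 + 0.994) = min(1, 1.988) = 1.000
z -> z = min(1, 1 − 0.911 + 0.911) = min(1, 1.000) = 1.000
~(z -> z) = 1 − 1.000 = 0.000
x -> ~(z -> z) = min(1, 1 − 0.994 + 0.000) = min(1, 0.006) = 0.006
(x (+) x) -> (x -> ~(z -> z)) = min(1, 1 − 1.000 + 0.006) = min(1, 0.006) = 0.006
~z = 1 − 0.911 = 0.089
~~z = 1 − 0.089 = 0.911
((x (+) x) -> (x -> ~(z -> z))) -> ~~z = min(1, 1 − 0.006 + 0.911) = min(1, 1.905) = 1.000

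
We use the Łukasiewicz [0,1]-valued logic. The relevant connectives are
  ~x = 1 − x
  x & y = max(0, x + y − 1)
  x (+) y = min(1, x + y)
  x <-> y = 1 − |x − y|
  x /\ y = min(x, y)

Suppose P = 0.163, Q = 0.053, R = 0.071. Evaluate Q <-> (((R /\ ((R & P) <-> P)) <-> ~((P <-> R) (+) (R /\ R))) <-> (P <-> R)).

0.095

R & P = max(0, 0.071 + 0.163 − 1) = max(0, -0.766) = 0.000
(R & P) <-> P = 1 − |0.000 − 0.163| = 1 − 0.163 = 0.837
R /\ ((R & P) <-> P) = min(0.071, 0.837) = 0.071
P <-> R = 1 − |0.163 − 0.071| = 1 − 0.092 = 0.908
R /\ R = min(0.071, 0.071) = 0.071
(P <-> R) (+) (R /\ R) = min(1, 0.908 + 0.071) = min(1, 0.979) = 0.979
~((P <-> R) (+) (R /\ R)) = 1 − 0.979 = 0.021
(R /\ ((R & P) <-> P)) <-> ~((P <-> R) (+) (R /\ R)) = 1 − |0.071 − 0.021| = 1 − 0.050 = 0.950
((R /\ ((R & P) <-> P)) <-> ~((P <-> R) (+) (R /\ R))) <-> (P <-> R) = 1 − |0.950 − 0.908| = 1 − 0.042 = 0.958
Q <-> (((R /\ ((R & P) <-> P)) <-> ~((P <-> R) (+) (R /\ R))) <-> (P <-> R)) = 1 − |0.053 − 0.958| = 1 − 0.905 = 0.095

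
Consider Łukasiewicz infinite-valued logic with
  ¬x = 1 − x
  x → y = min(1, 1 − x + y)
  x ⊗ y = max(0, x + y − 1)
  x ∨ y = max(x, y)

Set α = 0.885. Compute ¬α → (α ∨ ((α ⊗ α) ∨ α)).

¬α = 1 − 0.885 = 0.115
α ⊗ α = max(0, 0.885 + 0.885 − 1) = max(0, 0.770) = 0.770
(α ⊗ α) ∨ α = max(0.770, 0.885) = 0.885
α ∨ ((α ⊗ α) ∨ α) = max(0.885, 0.885) = 0.885
¬α → (α ∨ ((α ⊗ α) ∨ α)) = min(1, 1 − 0.115 + 0.885) = min(1, 1.770) = 1.000

1.000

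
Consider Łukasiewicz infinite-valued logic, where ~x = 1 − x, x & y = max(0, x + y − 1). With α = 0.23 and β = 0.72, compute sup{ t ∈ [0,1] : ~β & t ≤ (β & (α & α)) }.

0.72

~β = 1 − 0.72 = 0.28
So the left factor is ~β = 0.28.
α & α = max(0, 0.23 + 0.23 − 1) = max(0, -0.54) = 0.00
β & (α & α) = max(0, 0.72 + 0.00 − 1) = max(0, -0.28) = 0.00
So the right-hand bound is β & (α & α) = 0.00.
The residuum of the Łukasiewicz t-norm gives the supremum: min(1, 1 − 0.28 + 0.00).
1 − 0.28 + 0.00 = 0.72, so t = min(1, 0.72) = 0.72.
Check: 0.28 & 0.72 = max(0, 0.00) = 0.00 ≤ 0.00.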